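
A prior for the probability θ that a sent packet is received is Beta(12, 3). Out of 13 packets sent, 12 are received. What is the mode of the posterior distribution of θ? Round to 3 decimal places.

Prior: Beta(12, 3).
Data: 12 successes in 13 trials. The binomial likelihood contributes θ^12(1−θ)^1, so the posterior is Beta(12+12, 3+1) = Beta(24, 4).
For Beta(a, b) with a, b > 1 the mode is (a−1)/(a+b−2) = 23/26 ≈ 0.885.

θ̂_MAP = 0.885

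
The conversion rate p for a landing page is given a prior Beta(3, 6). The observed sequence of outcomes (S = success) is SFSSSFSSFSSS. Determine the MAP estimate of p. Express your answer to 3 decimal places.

p̂_MAP = 0.579

Prior: Beta(3, 6).
Data: 9 successes in 12 trials (from the sequence). The binomial likelihood contributes p^9(1−p)^3, so the posterior is Beta(3+9, 6+3) = Beta(12, 9).
For Beta(a, b) with a, b > 1 the mode is (a−1)/(a+b−2) = 11/19 ≈ 0.579.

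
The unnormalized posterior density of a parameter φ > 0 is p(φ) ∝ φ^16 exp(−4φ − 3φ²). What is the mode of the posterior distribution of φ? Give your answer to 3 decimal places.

φ̂_MAP = 1.333

ℓ'(φ) = 16/φ − 4 − 6φ. Setting this to zero and multiplying by φ: 6φ² + 4φ − 16 = 0.
φ = (−4 + √(4² + 4·6·16)) / (2·6) = (−4 + √400) / 12 = (−4 + 20)/12 = 4/3.
ℓ''(φ) = −16/φ² − 6 < 0, confirming a maximum.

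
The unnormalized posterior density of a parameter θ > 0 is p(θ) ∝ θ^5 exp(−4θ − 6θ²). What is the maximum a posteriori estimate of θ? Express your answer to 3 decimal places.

θ̂_MAP = 0.500

ℓ'(θ) = 5/θ − 4 − 12θ. Setting this to zero and multiplying by θ: 12θ² + 4θ − 5 = 0.
θ = (−4 + √(4² + 4·12·5)) / (2·12) = (−4 + √256) / 24 = (−4 + 16)/24 = 1/2.
ℓ''(θ) = −5/θ² − 12 < 0, confirming a maximum.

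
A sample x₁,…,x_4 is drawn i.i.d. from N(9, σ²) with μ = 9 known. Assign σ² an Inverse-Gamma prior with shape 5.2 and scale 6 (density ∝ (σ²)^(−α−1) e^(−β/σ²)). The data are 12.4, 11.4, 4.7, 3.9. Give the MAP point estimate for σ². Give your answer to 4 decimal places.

Sum of squared deviations about the known mean: SS = (12.4−9)² + (11.4−9)² + (4.7−9)² + (3.9−9)² = 61.82.
The Normal likelihood contributes (σ²)^(−n/2) exp(−SS/(2σ²)), so the posterior is Inverse-Gamma(α + n/2, β + SS/2) = Inverse-Gamma(7.2, 36.91).
The mode of Inverse-Gamma(a, b) is b/(a+1) = 36.91/8.2 ≈ 4.5012.

σ̂²_MAP = 4.5012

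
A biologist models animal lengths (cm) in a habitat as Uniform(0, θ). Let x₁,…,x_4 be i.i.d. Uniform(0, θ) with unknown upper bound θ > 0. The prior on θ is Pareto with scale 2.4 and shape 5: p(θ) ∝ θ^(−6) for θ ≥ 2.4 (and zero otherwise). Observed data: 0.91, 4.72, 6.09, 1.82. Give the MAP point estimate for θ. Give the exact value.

θ̂_MAP = 6.09

The Uniform(0, θ) likelihood is θ^(−n) for θ ≥ max(xᵢ), zero otherwise. Here max(xᵢ) = 6.09.
Posterior ∝ θ^(−6) · θ^(−4) = θ^(−10) on θ ≥ max(2.4, 6.09) = 6.09.
This density is strictly decreasing in θ, so the posterior mode lies at the lower boundary of the support.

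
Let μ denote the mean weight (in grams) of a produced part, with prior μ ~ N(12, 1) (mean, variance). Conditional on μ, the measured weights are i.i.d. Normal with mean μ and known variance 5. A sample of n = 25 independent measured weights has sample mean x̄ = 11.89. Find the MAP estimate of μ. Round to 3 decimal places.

n = 25, x̄ = 11.89.
For a Normal prior and Normal likelihood with known variance, the posterior is Normal; its mode equals its mean, the precision-weighted average.
Prior precision 1/σ₀² = 1/1 = 1; data precision n/σ² = 25/5 = 5.
μ̂ = (1·12 + 5·11.89) / (1 + 5) = 71.45/6 = 1429/120 ≈ 11.908.

μ̂_MAP = 11.908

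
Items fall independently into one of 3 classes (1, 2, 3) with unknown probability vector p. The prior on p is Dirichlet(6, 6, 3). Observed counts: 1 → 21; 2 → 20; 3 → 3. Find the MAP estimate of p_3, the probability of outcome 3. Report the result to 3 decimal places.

MAP estimate: 0.089

The posterior is Dirichlet(αᵢ + nᵢ) = Dirichlet(27, 26, 6).
For a Dirichlet(a₁,…,a_K) with all aᵢ > 1, the mode has j-th component (aⱼ − 1)/(Σaᵢ − K).
Here Σaᵢ = 59 and K = 3, so p_3 = (6 − 1)/(59 − 3) = 5/56 ≈ 0.089.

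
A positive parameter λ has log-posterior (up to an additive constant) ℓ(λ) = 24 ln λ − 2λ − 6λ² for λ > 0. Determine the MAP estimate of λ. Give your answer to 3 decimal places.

ℓ'(λ) = 24/λ − 2 − 12λ. Setting this to zero and multiplying by λ: 12λ² + 2λ − 24 = 0.
λ = (−2 + √(2² + 4·12·24)) / (2·12) = (−2 + √1156) / 24 = (−2 + 34)/24 = 4/3.
ℓ''(λ) = −24/λ² − 12 < 0, confirming a maximum.

λ̂_MAP = 1.333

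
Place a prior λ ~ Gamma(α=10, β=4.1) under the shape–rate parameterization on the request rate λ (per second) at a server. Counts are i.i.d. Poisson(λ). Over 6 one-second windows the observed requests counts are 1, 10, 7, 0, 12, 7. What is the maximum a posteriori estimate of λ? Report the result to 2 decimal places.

λ̂_MAP = 4.55

Σxᵢ = 1+10+7+0+12+7 = 37, with n = 6.
Posterior ∝ λ^9e^(−4.1λ) · λ^37e^(−6λ) = λ^46e^(−10.1λ), i.e. Gamma(shape=47, rate=10.1).
The mode of a Gamma(a, b) with a ≥ 1 (shape–rate) is (a−1)/b = 46/10.1 ≈ 4.55.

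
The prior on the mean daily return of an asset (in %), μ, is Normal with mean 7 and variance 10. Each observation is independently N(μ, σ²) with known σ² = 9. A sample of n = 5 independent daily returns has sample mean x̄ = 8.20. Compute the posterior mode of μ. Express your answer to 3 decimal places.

n = 5, x̄ = 8.20.
For a Normal prior and Normal likelihood with known variance, the posterior is Normal; its mode equals its mean, the precision-weighted average.
Prior precision 1/σ₀² = 1/10 = 0.1; data precision n/σ² = 5/9.
μ̂ = (0.1·7 + (5/9)·8.2) / (0.1 + 5/9) = (473/90)/(59/90) = 473/59 ≈ 8.017.

μ̂_MAP = 8.017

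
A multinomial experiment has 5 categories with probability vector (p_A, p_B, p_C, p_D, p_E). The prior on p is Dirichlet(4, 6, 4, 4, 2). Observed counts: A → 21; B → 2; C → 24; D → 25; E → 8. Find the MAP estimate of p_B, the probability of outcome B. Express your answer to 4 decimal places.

The posterior is Dirichlet(αᵢ + nᵢ) = Dirichlet(25, 8, 28, 29, 10).
For a Dirichlet(a₁,…,a_K) with all aᵢ > 1, the mode has j-th component (aⱼ − 1)/(Σaᵢ − K).
Here Σaᵢ = 100 and K = 5, so p_B = (8 − 1)/(100 − 5) = 7/95 ≈ 0.0737.

MAP estimate of p_B = 0.0737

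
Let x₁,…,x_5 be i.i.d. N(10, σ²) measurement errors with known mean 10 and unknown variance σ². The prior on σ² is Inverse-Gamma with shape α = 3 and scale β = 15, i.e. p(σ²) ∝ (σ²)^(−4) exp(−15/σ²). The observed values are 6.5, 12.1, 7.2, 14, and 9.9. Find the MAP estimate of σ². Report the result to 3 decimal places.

Sum of squared deviations about the known mean: SS = (6.5−10)² + (12.1−10)² + (7.2−10)² + (14−10)² + (9.9−10)² = 40.51.
The Normal likelihood contributes (σ²)^(−n/2) exp(−SS/(2σ²)), so the posterior is Inverse-Gamma(α + n/2, β + SS/2) = Inverse-Gamma(5.5, 35.255).
The mode of Inverse-Gamma(a, b) is b/(a+1) = 35.255/6.5 ≈ 5.424.

σ̂²_MAP = 5.424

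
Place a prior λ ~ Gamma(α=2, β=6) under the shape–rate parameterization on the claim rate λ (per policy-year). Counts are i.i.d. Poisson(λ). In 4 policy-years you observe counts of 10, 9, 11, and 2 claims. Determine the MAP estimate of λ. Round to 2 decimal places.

Σxᵢ = 10+9+11+2 = 32, with n = 4.
Posterior ∝ λe^(−6λ) · λ^32e^(−4λ) = λ^33e^(−10λ), i.e. Gamma(shape=34, rate=10).
The mode of a Gamma(a, b) with a ≥ 1 (shape–rate) is (a−1)/b = 33/10 ≈ 3.30.

λ̂_MAP = 3.30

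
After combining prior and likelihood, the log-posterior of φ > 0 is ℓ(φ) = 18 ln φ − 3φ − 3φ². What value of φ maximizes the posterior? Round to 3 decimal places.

φ̂_MAP = 1.500

ℓ'(φ) = 18/φ − 3 − 6φ. Setting this to zero and multiplying by φ: 6φ² + 3φ − 18 = 0.
φ = (−3 + √(3² + 4·6·18)) / (2·6) = (−3 + √441) / 12 = (−3 + 21)/12 = 3/2.
ℓ''(φ) = −18/φ² − 6 < 0, confirming a maximum.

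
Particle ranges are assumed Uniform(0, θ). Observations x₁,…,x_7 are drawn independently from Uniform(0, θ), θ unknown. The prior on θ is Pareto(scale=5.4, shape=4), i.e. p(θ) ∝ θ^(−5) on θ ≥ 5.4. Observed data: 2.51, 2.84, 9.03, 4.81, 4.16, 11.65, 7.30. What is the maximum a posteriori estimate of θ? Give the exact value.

The Uniform(0, θ) likelihood is θ^(−n) for θ ≥ max(xᵢ), zero otherwise. Here max(xᵢ) = 11.65.
Posterior ∝ θ^(−5) · θ^(−7) = θ^(−12) on θ ≥ max(5.4, 11.65) = 11.65.
This density is strictly decreasing in θ, so the posterior mode lies at the lower boundary of the support.

θ̂_MAP = 11.65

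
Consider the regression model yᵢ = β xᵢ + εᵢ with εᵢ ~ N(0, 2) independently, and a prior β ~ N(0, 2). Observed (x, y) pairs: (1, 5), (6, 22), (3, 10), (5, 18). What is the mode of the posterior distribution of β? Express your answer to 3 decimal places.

β̂_MAP = 3.569

log p(β | y) = −Σ(yᵢ − βxᵢ)²/(2·2) − β²/(2·2) + const.
Setting the derivative to zero: Σxᵢ(yᵢ − βxᵢ)/2 − β/2 = 0, so β = Σxᵢyᵢ / (Σxᵢ² + σ²/τ²).
Σxᵢyᵢ = 1·5 + 6·22 + 3·10 + 5·18 = 257; Σxᵢ² = 71; σ²/τ² = 1.
β̂_MAP = 257 / (71 + 1) = 257/72 ≈ 3.569.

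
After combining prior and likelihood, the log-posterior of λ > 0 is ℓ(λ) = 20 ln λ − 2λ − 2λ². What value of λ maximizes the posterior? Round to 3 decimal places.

ℓ'(λ) = 20/λ − 2 − 4λ. Setting this to zero and multiplying by λ: 4λ² + 2λ − 20 = 0.
λ = (−2 + √(2² + 4·4·20)) / (2·4) = (−2 + √324) / 8 = (−2 + 18)/8 = 2.
ℓ''(λ) = −20/λ² − 4 < 0, confirming a maximum.

λ̂_MAP = 2.000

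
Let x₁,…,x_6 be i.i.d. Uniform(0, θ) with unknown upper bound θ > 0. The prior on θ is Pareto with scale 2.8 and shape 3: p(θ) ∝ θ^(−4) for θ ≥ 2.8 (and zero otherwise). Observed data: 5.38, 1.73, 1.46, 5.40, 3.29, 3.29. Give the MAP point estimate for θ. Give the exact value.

θ̂_MAP = 5.40

The Uniform(0, θ) likelihood is θ^(−n) for θ ≥ max(xᵢ), zero otherwise. Here max(xᵢ) = 5.40.
Posterior ∝ θ^(−4) · θ^(−6) = θ^(−10) on θ ≥ max(2.8, 5.40) = 5.40.
This density is strictly decreasing in θ, so the posterior mode lies at the lower boundary of the support.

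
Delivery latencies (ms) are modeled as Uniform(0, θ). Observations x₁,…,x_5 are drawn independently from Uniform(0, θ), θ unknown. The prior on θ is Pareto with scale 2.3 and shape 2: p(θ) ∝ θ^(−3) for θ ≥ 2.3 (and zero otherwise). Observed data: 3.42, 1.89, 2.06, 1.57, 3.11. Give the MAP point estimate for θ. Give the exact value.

θ̂_MAP = 3.42

The Uniform(0, θ) likelihood is θ^(−n) for θ ≥ max(xᵢ), zero otherwise. Here max(xᵢ) = 3.42.
Posterior ∝ θ^(−3) · θ^(−5) = θ^(−8) on θ ≥ max(2.3, 3.42) = 3.42.
This density is strictly decreasing in θ, so the posterior mode lies at the lower boundary of the support.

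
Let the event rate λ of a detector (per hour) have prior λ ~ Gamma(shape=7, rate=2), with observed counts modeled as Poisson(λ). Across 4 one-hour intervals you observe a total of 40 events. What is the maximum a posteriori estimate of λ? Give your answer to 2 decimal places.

λ̂_MAP = 7.67

Σxᵢ = 40, n = 4.
Posterior ∝ λ^6e^(−2λ) · λ^40e^(−4λ) = λ^46e^(−6λ), i.e. Gamma(shape=47, rate=6).
The mode of a Gamma(a, b) with a ≥ 1 (shape–rate) is (a−1)/b = 46/6 ≈ 7.67.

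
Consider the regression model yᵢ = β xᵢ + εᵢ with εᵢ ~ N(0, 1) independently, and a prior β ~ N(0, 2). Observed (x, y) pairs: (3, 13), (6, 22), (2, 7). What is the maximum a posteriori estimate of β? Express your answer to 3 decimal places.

log p(β | y) = −Σ(yᵢ − βxᵢ)²/(2·1) − β²/(2·2) + const.
Setting the derivative to zero: Σxᵢ(yᵢ − βxᵢ)/1 − β/2 = 0, so β = Σxᵢyᵢ / (Σxᵢ² + σ²/τ²).
Σxᵢyᵢ = 3·13 + 6·22 + 2·7 = 185; Σxᵢ² = 49; σ²/τ² = 0.5.
β̂_MAP = 185 / (49 + 0.5) = 185/49.5 ≈ 3.737.

β̂_MAP = 3.737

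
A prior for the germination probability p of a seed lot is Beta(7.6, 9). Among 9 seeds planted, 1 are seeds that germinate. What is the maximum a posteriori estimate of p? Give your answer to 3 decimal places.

Prior: Beta(7.6, 9).
Data: 1 success in 9 trials. The binomial likelihood contributes p(1−p)^8, so the posterior is Beta(7.6+1, 9+8) = Beta(8.6, 17).
For Beta(a, b) with a, b > 1 the mode is (a−1)/(a+b−2) = 7.6/23.6 ≈ 0.322.

p̂_MAP = 0.322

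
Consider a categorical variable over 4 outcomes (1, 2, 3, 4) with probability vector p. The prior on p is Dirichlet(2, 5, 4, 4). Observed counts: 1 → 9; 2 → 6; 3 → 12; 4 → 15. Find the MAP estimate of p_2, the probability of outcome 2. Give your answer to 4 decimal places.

MAP estimate: 0.1887

The posterior is Dirichlet(αᵢ + nᵢ) = Dirichlet(11, 11, 16, 19).
For a Dirichlet(a₁,…,a_K) with all aᵢ > 1, the mode has j-th component (aⱼ − 1)/(Σaᵢ − K).
Here Σaᵢ = 57 and K = 4, so p_2 = (11 − 1)/(57 − 4) = 10/53 ≈ 0.1887.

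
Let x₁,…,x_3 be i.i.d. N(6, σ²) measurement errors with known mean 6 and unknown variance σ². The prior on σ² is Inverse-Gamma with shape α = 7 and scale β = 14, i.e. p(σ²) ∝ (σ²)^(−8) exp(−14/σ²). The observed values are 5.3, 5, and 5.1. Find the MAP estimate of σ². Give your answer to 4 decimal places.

Sum of squared deviations about the known mean: SS = (5.3−6)² + (5−6)² + (5.1−6)² = 2.3.
The Normal likelihood contributes (σ²)^(−n/2) exp(−SS/(2σ²)), so the posterior is Inverse-Gamma(α + n/2, β + SS/2) = Inverse-Gamma(8.5, 15.15).
The mode of Inverse-Gamma(a, b) is b/(a+1) = 15.15/9.5 ≈ 1.5947.

σ̂²_MAP = 1.5947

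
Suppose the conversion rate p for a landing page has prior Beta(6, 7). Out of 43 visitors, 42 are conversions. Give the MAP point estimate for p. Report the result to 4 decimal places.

Prior: Beta(6, 7).
Data: 42 successes in 43 trials. The binomial likelihood contributes p^42(1−p)^1, so the posterior is Beta(6+42, 7+1) = Beta(48, 8).
For Beta(a, b) with a, b > 1 the mode is (a−1)/(a+b−2) = 47/54 ≈ 0.8704.

p̂_MAP = 0.8704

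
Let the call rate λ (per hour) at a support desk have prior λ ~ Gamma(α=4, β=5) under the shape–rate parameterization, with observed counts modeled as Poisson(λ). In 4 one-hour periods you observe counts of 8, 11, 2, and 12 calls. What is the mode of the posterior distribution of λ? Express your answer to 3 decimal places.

λ̂_MAP = 4.000

Σxᵢ = 8+11+2+12 = 33, with n = 4.
Posterior ∝ λ^3e^(−5λ) · λ^33e^(−4λ) = λ^36e^(−9λ), i.e. Gamma(shape=37, rate=9).
The mode of a Gamma(a, b) with a ≥ 1 (shape–rate) is (a−1)/b = 36/9 ≈ 4.000.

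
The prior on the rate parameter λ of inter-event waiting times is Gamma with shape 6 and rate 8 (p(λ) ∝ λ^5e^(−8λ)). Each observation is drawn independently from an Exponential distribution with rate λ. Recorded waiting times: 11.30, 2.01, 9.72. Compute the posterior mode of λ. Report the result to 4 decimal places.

λ̂_MAP = 0.2578

The Exponential(rate=λ) likelihood is ∝ λ^n e^(−λΣtᵢ). Here n = 3 and Σtᵢ = 11.30 + 2.01 + 9.72 = 23.03.
Posterior ∝ λ^5e^(−8λ) · λ^3e^(−23.03λ) = λ^8e^(−31.03λ), i.e. Gamma(9, 31.03).
Mode = (a−1)/b = 8/31.03 ≈ 0.2578.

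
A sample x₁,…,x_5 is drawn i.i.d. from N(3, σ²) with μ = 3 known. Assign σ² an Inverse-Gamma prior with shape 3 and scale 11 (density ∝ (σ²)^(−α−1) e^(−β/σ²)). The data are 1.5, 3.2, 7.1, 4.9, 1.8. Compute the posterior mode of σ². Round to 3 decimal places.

σ̂²_MAP = 3.550

Sum of squared deviations about the known mean: SS = (1.5−3)² + (3.2−3)² + (7.1−3)² + (4.9−3)² + (1.8−3)² = 24.15.
The Normal likelihood contributes (σ²)^(−n/2) exp(−SS/(2σ²)), so the posterior is Inverse-Gamma(α + n/2, β + SS/2) = Inverse-Gamma(5.5, 23.075).
The mode of Inverse-Gamma(a, b) is b/(a+1) = 23.075/6.5 ≈ 3.550.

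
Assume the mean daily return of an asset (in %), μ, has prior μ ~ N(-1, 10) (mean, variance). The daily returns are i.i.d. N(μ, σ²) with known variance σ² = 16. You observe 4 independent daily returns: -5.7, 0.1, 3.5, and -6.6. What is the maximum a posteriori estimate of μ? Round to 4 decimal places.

μ̂_MAP = -1.8393

n = 4; x̄ = ((-5.7) + 0.1 + 3.5 + (-6.6))/4 = -8.7/4 = -2.175.
For a Normal prior and Normal likelihood with known variance, the posterior is Normal; its mode equals its mean, the precision-weighted average.
Prior precision 1/σ₀² = 1/10 = 0.1; data precision n/σ² = 4/16 = 0.25.
μ̂ = (0.1·(-1) + 0.25·(-2.175)) / (0.1 + 0.25) = (-0.64375)/0.35 = -103/56 ≈ -1.8393.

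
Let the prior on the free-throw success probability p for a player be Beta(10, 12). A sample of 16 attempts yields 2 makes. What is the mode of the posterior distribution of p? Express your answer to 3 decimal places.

p̂_MAP = 0.306

Prior: Beta(10, 12).
Data: 2 successes in 16 trials. The binomial likelihood contributes p^2(1−p)^14, so the posterior is Beta(10+2, 12+14) = Beta(12, 26).
For Beta(a, b) with a, b > 1 the mode is (a−1)/(a+b−2) = 11/36 ≈ 0.306.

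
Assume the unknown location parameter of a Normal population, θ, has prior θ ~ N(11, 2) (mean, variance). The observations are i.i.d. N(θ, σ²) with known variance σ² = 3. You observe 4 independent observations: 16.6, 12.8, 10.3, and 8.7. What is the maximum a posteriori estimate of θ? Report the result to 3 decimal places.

θ̂_MAP = 11.800

n = 4; x̄ = (16.6 + 12.8 + 10.3 + 8.7)/4 = 48.4/4 = 12.1.
For a Normal prior and Normal likelihood with known variance, the posterior is Normal; its mode equals its mean, the precision-weighted average.
Prior precision 1/σ₀² = 1/2 = 0.5; data precision n/σ² = 4/3.
θ̂ = (0.5·11 + (4/3)·12.1) / (0.5 + 4/3) = (649/30)/(11/6) = 11.800.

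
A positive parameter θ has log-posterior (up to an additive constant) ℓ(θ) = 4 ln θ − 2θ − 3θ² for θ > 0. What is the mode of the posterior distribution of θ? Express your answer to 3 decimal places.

ℓ'(θ) = 4/θ − 2 − 6θ. Setting this to zero and multiplying by θ: 6θ² + 2θ − 4 = 0.
θ = (−2 + √(2² + 4·6·4)) / (2·6) = (−2 + √100) / 12 = (−2 + 10)/12 = 2/3.
ℓ''(θ) = −4/θ² − 6 < 0, confirming a maximum.

θ̂_MAP = 0.667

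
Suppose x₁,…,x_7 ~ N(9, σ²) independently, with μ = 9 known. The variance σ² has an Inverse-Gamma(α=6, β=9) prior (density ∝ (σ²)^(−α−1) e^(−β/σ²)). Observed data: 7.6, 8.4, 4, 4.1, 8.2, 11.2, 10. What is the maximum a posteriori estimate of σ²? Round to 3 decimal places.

σ̂²_MAP = 3.610

Sum of squared deviations about the known mean: SS = (7.6−9)² + (8.4−9)² + (4−9)² + (4.1−9)² + (8.2−9)² + (11.2−9)² + (10−9)² = 57.81.
The Normal likelihood contributes (σ²)^(−n/2) exp(−SS/(2σ²)), so the posterior is Inverse-Gamma(α + n/2, β + SS/2) = Inverse-Gamma(9.5, 37.905).
The mode of Inverse-Gamma(a, b) is b/(a+1) = 37.905/10.5 ≈ 3.610.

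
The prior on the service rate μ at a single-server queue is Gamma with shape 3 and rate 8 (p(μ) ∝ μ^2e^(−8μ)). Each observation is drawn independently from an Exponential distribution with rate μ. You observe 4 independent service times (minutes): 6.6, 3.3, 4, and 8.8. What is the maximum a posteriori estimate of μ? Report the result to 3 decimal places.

μ̂_MAP = 0.195

The Exponential(rate=μ) likelihood is ∝ μ^n e^(−μΣtᵢ). Here n = 4 and Σtᵢ = 6.6 + 3.3 + 4 + 8.8 = 22.7.
Posterior ∝ μ^2e^(−8μ) · μ^4e^(−22.7μ) = μ^6e^(−30.7μ), i.e. Gamma(7, 30.7).
Mode = (a−1)/b = 6/30.7 ≈ 0.195.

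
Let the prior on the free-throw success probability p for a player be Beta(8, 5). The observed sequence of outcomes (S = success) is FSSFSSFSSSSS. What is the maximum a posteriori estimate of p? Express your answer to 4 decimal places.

p̂_MAP = 0.6957

Prior: Beta(8, 5).
Data: 9 successes in 12 trials (from the sequence). The binomial likelihood contributes p^9(1−p)^3, so the posterior is Beta(8+9, 5+3) = Beta(17, 8).
For Beta(a, b) with a, b > 1 the mode is (a−1)/(a+b−2) = 16/23 ≈ 0.6957.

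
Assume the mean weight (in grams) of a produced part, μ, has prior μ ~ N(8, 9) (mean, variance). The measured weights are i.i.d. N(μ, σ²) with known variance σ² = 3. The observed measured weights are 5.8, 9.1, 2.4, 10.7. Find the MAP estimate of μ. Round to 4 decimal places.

n = 4; x̄ = (5.8 + 9.1 + 2.4 + 10.7)/4 = 28/4 = 7.
For a Normal prior and Normal likelihood with known variance, the posterior is Normal; its mode equals its mean, the precision-weighted average.
Prior precision 1/σ₀² = 1/9; data precision n/σ² = 4/3.
μ̂ = ((1/9)·8 + (4/3)·7) / (1/9 + 4/3) = (92/9)/(13/9) = 92/13 ≈ 7.0769.

μ̂_MAP = 7.0769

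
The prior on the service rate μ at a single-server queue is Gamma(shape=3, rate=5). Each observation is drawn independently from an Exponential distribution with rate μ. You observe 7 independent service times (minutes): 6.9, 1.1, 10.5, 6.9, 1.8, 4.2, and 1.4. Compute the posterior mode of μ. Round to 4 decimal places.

μ̂_MAP = 0.2381

The Exponential(rate=μ) likelihood is ∝ μ^n e^(−μΣtᵢ). Here n = 7 and Σtᵢ = 6.9 + 1.1 + 10.5 + 6.9 + 1.8 + 4.2 + 1.4 = 32.8.
Posterior ∝ μ^2e^(−5μ) · μ^7e^(−32.8μ) = μ^9e^(−37.8μ), i.e. Gamma(10, 37.8).
Mode = (a−1)/b = 9/37.8 ≈ 0.2381.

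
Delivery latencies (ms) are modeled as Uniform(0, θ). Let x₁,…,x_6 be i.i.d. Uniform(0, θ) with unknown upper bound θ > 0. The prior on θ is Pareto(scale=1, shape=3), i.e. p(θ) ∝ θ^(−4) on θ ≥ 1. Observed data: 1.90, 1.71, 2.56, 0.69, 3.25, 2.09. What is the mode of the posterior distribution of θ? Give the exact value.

θ̂_MAP = 3.25

The Uniform(0, θ) likelihood is θ^(−n) for θ ≥ max(xᵢ), zero otherwise. Here max(xᵢ) = 3.25.
Posterior ∝ θ^(−4) · θ^(−6) = θ^(−10) on θ ≥ max(1, 3.25) = 3.25.
This density is strictly decreasing in θ, so the posterior mode lies at the lower boundary of the support.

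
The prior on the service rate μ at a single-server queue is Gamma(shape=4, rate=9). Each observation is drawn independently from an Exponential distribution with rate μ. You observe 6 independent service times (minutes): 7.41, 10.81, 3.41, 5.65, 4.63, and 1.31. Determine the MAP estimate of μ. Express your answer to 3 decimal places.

The Exponential(rate=μ) likelihood is ∝ μ^n e^(−μΣtᵢ). Here n = 6 and Σtᵢ = 7.41 + 10.81 + 3.41 + 5.65 + 4.63 + 1.31 = 33.22.
Posterior ∝ μ^3e^(−9μ) · μ^6e^(−33.22μ) = μ^9e^(−42.22μ), i.e. Gamma(10, 42.22).
Mode = (a−1)/b = 9/42.22 ≈ 0.213.

μ̂_MAP = 0.213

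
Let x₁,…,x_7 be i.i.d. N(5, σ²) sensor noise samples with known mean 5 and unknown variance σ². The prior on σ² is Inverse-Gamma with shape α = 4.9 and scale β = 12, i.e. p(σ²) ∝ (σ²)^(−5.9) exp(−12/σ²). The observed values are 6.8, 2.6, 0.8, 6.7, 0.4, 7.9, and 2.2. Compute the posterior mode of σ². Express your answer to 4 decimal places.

σ̂²_MAP = 4.8372

Sum of squared deviations about the known mean: SS = (6.8−5)² + (2.6−5)² + (0.8−5)² + (6.7−5)² + (0.4−5)² + (7.9−5)² + (2.2−5)² = 66.94.
The Normal likelihood contributes (σ²)^(−n/2) exp(−SS/(2σ²)), so the posterior is Inverse-Gamma(α + n/2, β + SS/2) = Inverse-Gamma(8.4, 45.47).
The mode of Inverse-Gamma(a, b) is b/(a+1) = 45.47/9.4 ≈ 4.8372.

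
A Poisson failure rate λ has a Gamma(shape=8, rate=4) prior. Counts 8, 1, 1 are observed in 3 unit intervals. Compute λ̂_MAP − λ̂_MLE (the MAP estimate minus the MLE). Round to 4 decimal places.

Σxᵢ = 10. Posterior is Gamma(18, 7); MAP = (18−1)/7 = 17/7 ≈ 2.42857.
MLE = x̄ = 10/3 ≈ 3.33333.
Difference = 17/7 − 10/3 = -19/21 ≈ -0.9048.

MAP − MLE = -0.9048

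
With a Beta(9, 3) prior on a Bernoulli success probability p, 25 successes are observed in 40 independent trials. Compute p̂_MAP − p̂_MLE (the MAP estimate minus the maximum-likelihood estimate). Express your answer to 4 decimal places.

Posterior is Beta(34, 18); MAP = (34−1)/(52−2) = 33/50 ≈ 0.66000.
MLE ignores the prior: p̂_MLE = k/n = 25/40 ≈ 0.62500.
Difference = 33/50 − 25/40 = 7/200 ≈ 0.0350.

MAP − MLE = 0.0350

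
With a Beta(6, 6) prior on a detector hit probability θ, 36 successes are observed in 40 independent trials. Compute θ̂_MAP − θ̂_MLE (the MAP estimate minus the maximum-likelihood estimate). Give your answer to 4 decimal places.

MAP − MLE = -0.0800

Posterior is Beta(42, 10); MAP = (42−1)/(52−2) = 41/50 ≈ 0.82000.
MLE ignores the prior: θ̂_MLE = k/n = 36/40 ≈ 0.90000.
Difference = 41/50 − 36/40 = -2/25 ≈ -0.0800.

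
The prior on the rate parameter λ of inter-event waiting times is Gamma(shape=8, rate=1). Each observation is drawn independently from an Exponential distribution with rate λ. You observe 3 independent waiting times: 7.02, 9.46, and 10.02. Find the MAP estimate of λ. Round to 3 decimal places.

λ̂_MAP = 0.364

The Exponential(rate=λ) likelihood is ∝ λ^n e^(−λΣtᵢ). Here n = 3 and Σtᵢ = 7.02 + 9.46 + 10.02 = 26.50.
Posterior ∝ λ^7e^(−1λ) · λ^3e^(−26.50λ) = λ^10e^(−27.50λ), i.e. Gamma(11, 27.50).
Mode = (a−1)/b = 10/27.50 ≈ 0.364.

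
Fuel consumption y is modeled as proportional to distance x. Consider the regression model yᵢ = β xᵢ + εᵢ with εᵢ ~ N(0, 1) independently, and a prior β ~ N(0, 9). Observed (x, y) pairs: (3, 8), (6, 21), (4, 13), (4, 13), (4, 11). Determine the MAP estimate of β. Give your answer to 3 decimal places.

log p(β | y) = −Σ(yᵢ − βxᵢ)²/(2·1) − β²/(2·9) + const.
Setting the derivative to zero: Σxᵢ(yᵢ − βxᵢ)/1 − β/9 = 0, so β = Σxᵢyᵢ / (Σxᵢ² + σ²/τ²).
Σxᵢyᵢ = 3·8 + 6·21 + 4·13 + 4·13 + 4·11 = 298; Σxᵢ² = 93; σ²/τ² = 1/9.
β̂_MAP = 298 / (93 + 1/9) = 298/(838/9) = 1341/419 ≈ 3.200.

β̂_MAP = 3.200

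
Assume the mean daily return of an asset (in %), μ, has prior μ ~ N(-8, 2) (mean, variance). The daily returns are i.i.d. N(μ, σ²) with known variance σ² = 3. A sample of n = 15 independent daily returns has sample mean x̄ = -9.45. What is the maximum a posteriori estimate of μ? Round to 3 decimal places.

μ̂_MAP = -9.318

n = 15, x̄ = -9.45.
For a Normal prior and Normal likelihood with known variance, the posterior is Normal; its mode equals its mean, the precision-weighted average.
Prior precision 1/σ₀² = 1/2 = 0.5; data precision n/σ² = 15/3 = 5.
μ̂ = (0.5·(-8) + 5·(-9.45)) / (0.5 + 5) = (-51.25)/5.5 = -205/22 ≈ -9.318.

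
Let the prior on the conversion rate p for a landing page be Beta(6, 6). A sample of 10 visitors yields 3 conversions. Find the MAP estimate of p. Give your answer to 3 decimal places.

Prior: Beta(6, 6).
Data: 3 successes in 10 trials. The binomial likelihood contributes p^3(1−p)^7, so the posterior is Beta(6+3, 6+7) = Beta(9, 13).
For Beta(a, b) with a, b > 1 the mode is (a−1)/(a+b−2) = 8/20 ≈ 0.400.

p̂_MAP = 0.400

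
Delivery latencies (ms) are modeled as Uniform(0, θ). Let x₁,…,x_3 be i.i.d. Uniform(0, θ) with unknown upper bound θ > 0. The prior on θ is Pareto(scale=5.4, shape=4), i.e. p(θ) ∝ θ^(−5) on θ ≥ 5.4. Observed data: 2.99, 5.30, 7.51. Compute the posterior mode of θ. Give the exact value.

θ̂_MAP = 7.51

The Uniform(0, θ) likelihood is θ^(−n) for θ ≥ max(xᵢ), zero otherwise. Here max(xᵢ) = 7.51.
Posterior ∝ θ^(−5) · θ^(−3) = θ^(−8) on θ ≥ max(5.4, 7.51) = 7.51.
This density is strictly decreasing in θ, so the posterior mode lies at the lower boundary of the support.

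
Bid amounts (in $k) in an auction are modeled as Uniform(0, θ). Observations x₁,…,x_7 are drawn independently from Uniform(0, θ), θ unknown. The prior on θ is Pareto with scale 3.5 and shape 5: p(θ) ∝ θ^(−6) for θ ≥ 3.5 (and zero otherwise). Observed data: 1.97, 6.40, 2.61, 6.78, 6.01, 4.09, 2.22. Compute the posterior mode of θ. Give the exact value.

θ̂_MAP = 6.78

The Uniform(0, θ) likelihood is θ^(−n) for θ ≥ max(xᵢ), zero otherwise. Here max(xᵢ) = 6.78.
Posterior ∝ θ^(−6) · θ^(−7) = θ^(−13) on θ ≥ max(3.5, 6.78) = 6.78.
This density is strictly decreasing in θ, so the posterior mode lies at the lower boundary of the support.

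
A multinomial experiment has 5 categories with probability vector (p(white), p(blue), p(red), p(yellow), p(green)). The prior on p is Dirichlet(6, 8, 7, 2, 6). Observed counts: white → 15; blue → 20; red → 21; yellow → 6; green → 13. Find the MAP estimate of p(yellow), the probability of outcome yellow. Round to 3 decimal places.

MAP estimate of p(yellow) = 0.071

The posterior is Dirichlet(αᵢ + nᵢ) = Dirichlet(21, 28, 28, 8, 19).
For a Dirichlet(a₁,…,a_K) with all aᵢ > 1, the mode has j-th component (aⱼ − 1)/(Σaᵢ − K).
Here Σaᵢ = 104 and K = 5, so p(yellow) = (8 − 1)/(104 − 5) = 7/99 ≈ 0.071.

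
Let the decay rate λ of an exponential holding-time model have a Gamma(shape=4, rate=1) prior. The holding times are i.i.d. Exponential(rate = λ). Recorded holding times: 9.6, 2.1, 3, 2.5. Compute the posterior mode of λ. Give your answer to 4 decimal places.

The Exponential(rate=λ) likelihood is ∝ λ^n e^(−λΣtᵢ). Here n = 4 and Σtᵢ = 9.6 + 2.1 + 3 + 2.5 = 17.2.
Posterior ∝ λ^3e^(−1λ) · λ^4e^(−17.2λ) = λ^7e^(−18.2λ), i.e. Gamma(8, 18.2).
Mode = (a−1)/b = 7/18.2 ≈ 0.3846.

λ̂_MAP = 0.3846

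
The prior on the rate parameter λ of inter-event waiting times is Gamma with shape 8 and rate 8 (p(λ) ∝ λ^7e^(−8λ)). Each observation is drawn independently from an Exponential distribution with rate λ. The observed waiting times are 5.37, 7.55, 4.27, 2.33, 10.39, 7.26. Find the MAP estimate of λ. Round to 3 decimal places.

The Exponential(rate=λ) likelihood is ∝ λ^n e^(−λΣtᵢ). Here n = 6 and Σtᵢ = 5.37 + 7.55 + 4.27 + 2.33 + 10.39 + 7.26 = 37.17.
Posterior ∝ λ^7e^(−8λ) · λ^6e^(−37.17λ) = λ^13e^(−45.17λ), i.e. Gamma(14, 45.17).
Mode = (a−1)/b = 13/45.17 ≈ 0.288.

λ̂_MAP = 0.288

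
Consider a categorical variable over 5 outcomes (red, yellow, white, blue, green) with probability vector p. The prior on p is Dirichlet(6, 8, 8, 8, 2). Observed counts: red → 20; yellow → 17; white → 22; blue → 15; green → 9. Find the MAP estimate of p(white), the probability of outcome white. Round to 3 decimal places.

The posterior is Dirichlet(αᵢ + nᵢ) = Dirichlet(26, 25, 30, 23, 11).
For a Dirichlet(a₁,…,a_K) with all aᵢ > 1, the mode has j-th component (aⱼ − 1)/(Σaᵢ − K).
Here Σaᵢ = 115 and K = 5, so p(white) = (30 − 1)/(115 − 5) = 29/110 ≈ 0.264.

MAP estimate of p(white) = 0.264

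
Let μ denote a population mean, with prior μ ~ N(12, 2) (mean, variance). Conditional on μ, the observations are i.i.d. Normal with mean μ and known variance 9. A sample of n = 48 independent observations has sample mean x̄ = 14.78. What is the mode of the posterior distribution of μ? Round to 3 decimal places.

n = 48, x̄ = 14.78.
For a Normal prior and Normal likelihood with known variance, the posterior is Normal; its mode equals its mean, the precision-weighted average.
Prior precision 1/σ₀² = 1/2 = 0.5; data precision n/σ² = 48/9 = 16/3.
μ̂ = (0.5·12 + (16/3)·14.78) / (0.5 + 16/3) = (6362/75)/(35/6) = 12724/875 ≈ 14.542.

μ̂_MAP = 14.542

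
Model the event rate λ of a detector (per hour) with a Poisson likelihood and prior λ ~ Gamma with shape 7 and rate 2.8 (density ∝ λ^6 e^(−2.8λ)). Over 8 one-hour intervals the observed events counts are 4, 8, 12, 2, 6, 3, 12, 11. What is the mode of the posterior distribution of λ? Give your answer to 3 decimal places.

Σxᵢ = 4+8+12+2+6+3+12+11 = 58, with n = 8.
Posterior ∝ λ^6e^(−2.8λ) · λ^58e^(−8λ) = λ^64e^(−10.8λ), i.e. Gamma(shape=65, rate=10.8).
The mode of a Gamma(a, b) with a ≥ 1 (shape–rate) is (a−1)/b = 64/10.8 ≈ 5.926.

λ̂_MAP = 5.926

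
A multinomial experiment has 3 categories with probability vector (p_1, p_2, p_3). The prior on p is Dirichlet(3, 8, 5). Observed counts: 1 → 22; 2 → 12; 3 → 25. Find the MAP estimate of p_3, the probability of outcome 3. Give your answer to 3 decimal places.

MAP estimate: 0.403

The posterior is Dirichlet(αᵢ + nᵢ) = Dirichlet(25, 20, 30).
For a Dirichlet(a₁,…,a_K) with all aᵢ > 1, the mode has j-th component (aⱼ − 1)/(Σaᵢ − K).
Here Σaᵢ = 75 and K = 3, so p_3 = (30 − 1)/(75 − 3) = 29/72 ≈ 0.403.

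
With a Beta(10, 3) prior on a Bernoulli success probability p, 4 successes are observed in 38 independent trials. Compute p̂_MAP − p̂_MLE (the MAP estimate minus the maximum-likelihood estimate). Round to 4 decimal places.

Posterior is Beta(14, 37); MAP = (14−1)/(51−2) = 13/49 ≈ 0.26531.
MLE ignores the prior: p̂_MLE = k/n = 4/38 ≈ 0.10526.
Difference = 13/49 − 4/38 = 149/931 ≈ 0.1600.

MAP − MLE = 0.1600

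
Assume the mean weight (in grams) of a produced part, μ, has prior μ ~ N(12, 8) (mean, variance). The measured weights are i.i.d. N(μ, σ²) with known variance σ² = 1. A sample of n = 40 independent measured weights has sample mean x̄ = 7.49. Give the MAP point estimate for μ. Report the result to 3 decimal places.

n = 40, x̄ = 7.49.
For a Normal prior and Normal likelihood with known variance, the posterior is Normal; its mode equals its mean, the precision-weighted average.
Prior precision 1/σ₀² = 1/8 = 0.125; data precision n/σ² = 40/1 = 40.
μ̂ = (0.125·12 + 40·7.49) / (0.125 + 40) = 301.1/40.125 = 12044/1605 ≈ 7.504.

μ̂_MAP = 7.504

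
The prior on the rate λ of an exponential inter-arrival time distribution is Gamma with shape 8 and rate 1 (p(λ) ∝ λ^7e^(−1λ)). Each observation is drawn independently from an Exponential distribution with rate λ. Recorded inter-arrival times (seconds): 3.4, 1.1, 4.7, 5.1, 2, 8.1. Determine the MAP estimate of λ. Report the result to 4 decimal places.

λ̂_MAP = 0.5118

The Exponential(rate=λ) likelihood is ∝ λ^n e^(−λΣtᵢ). Here n = 6 and Σtᵢ = 3.4 + 1.1 + 4.7 + 5.1 + 2 + 8.1 = 24.4.
Posterior ∝ λ^7e^(−1λ) · λ^6e^(−24.4λ) = λ^13e^(−25.4λ), i.e. Gamma(14, 25.4).
Mode = (a−1)/b = 13/25.4 ≈ 0.5118.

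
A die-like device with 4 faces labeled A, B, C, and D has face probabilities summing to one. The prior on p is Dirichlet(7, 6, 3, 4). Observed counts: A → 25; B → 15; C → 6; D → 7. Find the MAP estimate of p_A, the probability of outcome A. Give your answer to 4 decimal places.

The posterior is Dirichlet(αᵢ + nᵢ) = Dirichlet(32, 21, 9, 11).
For a Dirichlet(a₁,…,a_K) with all aᵢ > 1, the mode has j-th component (aⱼ − 1)/(Σaᵢ − K).
Here Σaᵢ = 73 and K = 4, so p_A = (32 − 1)/(73 − 4) = 31/69 ≈ 0.4493.

MAP estimate of p_A = 0.4493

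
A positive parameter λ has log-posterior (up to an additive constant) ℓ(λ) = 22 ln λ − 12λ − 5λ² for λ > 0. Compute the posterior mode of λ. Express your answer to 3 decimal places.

λ̂_MAP = 1.000

ℓ'(λ) = 22/λ − 12 − 10λ. Setting this to zero and multiplying by λ: 10λ² + 12λ − 22 = 0.
λ = (−12 + √(12² + 4·10·22)) / (2·10) = (−12 + √1024) / 20 = (−12 + 32)/20 = 1.
ℓ''(λ) = −22/λ² − 10 < 0, confirming a maximum.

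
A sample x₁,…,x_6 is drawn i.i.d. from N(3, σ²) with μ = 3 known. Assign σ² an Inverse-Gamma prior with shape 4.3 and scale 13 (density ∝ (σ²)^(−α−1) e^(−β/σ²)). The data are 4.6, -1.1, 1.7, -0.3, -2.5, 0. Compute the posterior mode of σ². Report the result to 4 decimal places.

Sum of squared deviations about the known mean: SS = (4.6−3)² + (-1.1−3)² + (1.7−3)² + (-0.3−3)² + (-2.5−3)² + (0−3)² = 71.2.
The Normal likelihood contributes (σ²)^(−n/2) exp(−SS/(2σ²)), so the posterior is Inverse-Gamma(α + n/2, β + SS/2) = Inverse-Gamma(7.3, 48.6).
The mode of Inverse-Gamma(a, b) is b/(a+1) = 48.6/8.3 ≈ 5.8554.

σ̂²_MAP = 5.8554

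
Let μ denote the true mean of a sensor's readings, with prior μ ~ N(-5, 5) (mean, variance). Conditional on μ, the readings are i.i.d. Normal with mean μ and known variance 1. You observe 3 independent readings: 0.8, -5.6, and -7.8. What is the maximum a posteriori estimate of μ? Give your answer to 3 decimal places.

μ̂_MAP = -4.250

n = 3; x̄ = (0.8 + (-5.6) + (-7.8))/3 = -12.6/3 = -4.2.
For a Normal prior and Normal likelihood with known variance, the posterior is Normal; its mode equals its mean, the precision-weighted average.
Prior precision 1/σ₀² = 1/5 = 0.2; data precision n/σ² = 3/1 = 3.
μ̂ = (0.2·(-5) + 3·(-4.2)) / (0.2 + 3) = (-13.6)/3.2 = -4.250.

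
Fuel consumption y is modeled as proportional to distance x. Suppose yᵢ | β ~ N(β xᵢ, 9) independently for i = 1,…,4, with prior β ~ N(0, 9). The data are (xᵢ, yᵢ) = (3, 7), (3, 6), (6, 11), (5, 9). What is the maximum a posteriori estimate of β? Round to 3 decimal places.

log p(β | y) = −Σ(yᵢ − βxᵢ)²/(2·9) − β²/(2·9) + const.
Setting the derivative to zero: Σxᵢ(yᵢ − βxᵢ)/9 − β/9 = 0, so β = Σxᵢyᵢ / (Σxᵢ² + σ²/τ²).
Σxᵢyᵢ = 3·7 + 3·6 + 6·11 + 5·9 = 150; Σxᵢ² = 79; σ²/τ² = 1.
β̂_MAP = 150 / (79 + 1) = 150/80 ≈ 1.875.

β̂_MAP = 1.875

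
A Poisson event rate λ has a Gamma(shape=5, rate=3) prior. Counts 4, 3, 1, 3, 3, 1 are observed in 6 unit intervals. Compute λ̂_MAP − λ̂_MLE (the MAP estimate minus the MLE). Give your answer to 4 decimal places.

MAP − MLE = -0.3889

Σxᵢ = 15. Posterior is Gamma(20, 9); MAP = (20−1)/9 = 19/9 ≈ 2.11111.
MLE = x̄ = 15/6 ≈ 2.50000.
Difference = 19/9 − 15/6 = -7/18 ≈ -0.3889.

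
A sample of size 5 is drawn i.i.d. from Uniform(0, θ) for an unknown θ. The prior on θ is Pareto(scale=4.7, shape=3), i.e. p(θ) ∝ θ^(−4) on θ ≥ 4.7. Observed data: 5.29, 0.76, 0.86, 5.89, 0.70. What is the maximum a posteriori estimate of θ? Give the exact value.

The Uniform(0, θ) likelihood is θ^(−n) for θ ≥ max(xᵢ), zero otherwise. Here max(xᵢ) = 5.89.
Posterior ∝ θ^(−4) · θ^(−5) = θ^(−9) on θ ≥ max(4.7, 5.89) = 5.89.
This density is strictly decreasing in θ, so the posterior mode lies at the lower boundary of the support.

θ̂_MAP = 5.89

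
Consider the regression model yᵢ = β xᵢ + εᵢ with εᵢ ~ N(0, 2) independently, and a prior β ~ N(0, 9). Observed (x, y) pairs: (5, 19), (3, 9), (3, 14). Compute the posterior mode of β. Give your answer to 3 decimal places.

β̂_MAP = 3.794

log p(β | y) = −Σ(yᵢ − βxᵢ)²/(2·2) − β²/(2·9) + const.
Setting the derivative to zero: Σxᵢ(yᵢ − βxᵢ)/2 − β/9 = 0, so β = Σxᵢyᵢ / (Σxᵢ² + σ²/τ²).
Σxᵢyᵢ = 5·19 + 3·9 + 3·14 = 164; Σxᵢ² = 43; σ²/τ² = 2/9.
β̂_MAP = 164 / (43 + 2/9) = 164/(389/9) = 1476/389 ≈ 3.794.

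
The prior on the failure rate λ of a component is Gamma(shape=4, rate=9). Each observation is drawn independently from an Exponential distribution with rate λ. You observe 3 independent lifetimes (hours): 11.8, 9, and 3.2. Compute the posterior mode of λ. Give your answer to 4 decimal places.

λ̂_MAP = 0.1818

The Exponential(rate=λ) likelihood is ∝ λ^n e^(−λΣtᵢ). Here n = 3 and Σtᵢ = 11.8 + 9 + 3.2 = 24.
Posterior ∝ λ^3e^(−9λ) · λ^3e^(−24λ) = λ^6e^(−33λ), i.e. Gamma(7, 33).
Mode = (a−1)/b = 6/33 ≈ 0.1818.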